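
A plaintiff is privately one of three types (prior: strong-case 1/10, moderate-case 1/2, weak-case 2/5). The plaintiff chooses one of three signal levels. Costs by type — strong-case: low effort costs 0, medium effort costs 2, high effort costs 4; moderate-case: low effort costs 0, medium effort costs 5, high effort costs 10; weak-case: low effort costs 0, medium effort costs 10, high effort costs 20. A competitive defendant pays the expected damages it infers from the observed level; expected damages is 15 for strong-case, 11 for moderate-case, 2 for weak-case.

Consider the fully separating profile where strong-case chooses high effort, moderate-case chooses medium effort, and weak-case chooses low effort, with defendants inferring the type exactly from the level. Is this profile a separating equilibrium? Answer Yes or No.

Yes

Separating settlements: high effort → 15, medium effort → 11, low effort → 2.
strong-case (assigned high effort): low effort: 2 − 0 = 2; medium effort: 11 − 2 = 9; high effort: 15 − 4 = 11. strong-case stays.
moderate-case (assigned medium effort): low effort: 2 − 0 = 2; medium effort: 11 − 5 = 6; high effort: 15 − 10 = 5. moderate-case stays.
weak-case (assigned low effort): low effort: 2 − 0 = 2; medium effort: 11 − 10 = 1; high effort: 15 − 20 = -5. weak-case stays.
Every type prefers its assigned level; separation holds.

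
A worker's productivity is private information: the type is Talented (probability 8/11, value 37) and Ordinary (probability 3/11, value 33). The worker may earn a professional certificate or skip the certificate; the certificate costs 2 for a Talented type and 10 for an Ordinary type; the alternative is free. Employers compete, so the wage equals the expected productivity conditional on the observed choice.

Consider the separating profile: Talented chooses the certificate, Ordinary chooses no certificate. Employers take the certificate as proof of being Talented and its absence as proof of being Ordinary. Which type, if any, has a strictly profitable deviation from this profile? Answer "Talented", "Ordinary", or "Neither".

Neither

The certificate pays 37; no certificate pays 33.
Talented: assigned the certificate, nets 37 − 2 = 35; deviating to no certificate nets 33.
Ordinary: assigned no certificate, nets 33; deviating to the certificate nets 37 − 10 = 27.
Both types strictly prefer their assigned action; no profitable deviation.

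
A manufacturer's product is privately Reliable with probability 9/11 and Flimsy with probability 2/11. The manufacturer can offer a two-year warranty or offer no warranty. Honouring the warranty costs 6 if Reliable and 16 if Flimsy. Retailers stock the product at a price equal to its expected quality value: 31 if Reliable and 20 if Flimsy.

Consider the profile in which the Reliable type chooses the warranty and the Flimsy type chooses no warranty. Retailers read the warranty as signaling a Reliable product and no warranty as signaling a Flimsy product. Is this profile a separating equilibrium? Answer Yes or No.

Under these beliefs, the warranty earns price 31 and no warranty earns price 20.
Reliable: the warranty nets 31 − 6 = 25; no warranty nets 20. Reliable prefers the warranty.
Flimsy: the warranty nets 31 − 16 = 15; no warranty nets 20. Flimsy prefers no warranty.
Neither type deviates, so the separating profile is an equilibrium.

Yes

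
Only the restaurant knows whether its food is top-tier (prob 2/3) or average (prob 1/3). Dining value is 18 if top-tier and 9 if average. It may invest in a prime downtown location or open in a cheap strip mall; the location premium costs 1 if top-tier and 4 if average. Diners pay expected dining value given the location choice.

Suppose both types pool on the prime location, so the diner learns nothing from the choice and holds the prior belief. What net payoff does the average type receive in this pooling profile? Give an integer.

Pooled price premium = 2/3·18 + 1/3·9 = 15.
average pays cost 4 for the prime location, so net payoff = 15 − 4 = 11.

11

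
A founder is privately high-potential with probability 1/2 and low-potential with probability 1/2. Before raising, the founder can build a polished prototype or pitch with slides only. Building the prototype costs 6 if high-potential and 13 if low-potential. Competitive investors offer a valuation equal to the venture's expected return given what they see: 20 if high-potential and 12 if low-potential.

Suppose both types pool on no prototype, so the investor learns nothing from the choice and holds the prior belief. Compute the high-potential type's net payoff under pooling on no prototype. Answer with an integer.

Pooled valuation = 1/2·20 + 1/2·12 = 16.
high-potential pays no cost for no prototype, so net payoff = 16.

16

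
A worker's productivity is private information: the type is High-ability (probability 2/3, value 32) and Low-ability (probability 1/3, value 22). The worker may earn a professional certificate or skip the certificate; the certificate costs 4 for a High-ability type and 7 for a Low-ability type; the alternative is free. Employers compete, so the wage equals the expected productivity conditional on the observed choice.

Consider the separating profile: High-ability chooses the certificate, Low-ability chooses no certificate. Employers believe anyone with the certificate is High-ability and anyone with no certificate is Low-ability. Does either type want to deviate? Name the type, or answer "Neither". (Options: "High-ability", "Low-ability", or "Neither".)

The certificate pays 32; no certificate pays 22.
High-ability: assigned the certificate, nets 32 − 4 = 28; deviating to no certificate nets 22.
Low-ability: assigned no certificate, nets 22; deviating to the certificate nets 32 − 7 = 25.
The Low-ability type gains 3 by deviating.

Low-ability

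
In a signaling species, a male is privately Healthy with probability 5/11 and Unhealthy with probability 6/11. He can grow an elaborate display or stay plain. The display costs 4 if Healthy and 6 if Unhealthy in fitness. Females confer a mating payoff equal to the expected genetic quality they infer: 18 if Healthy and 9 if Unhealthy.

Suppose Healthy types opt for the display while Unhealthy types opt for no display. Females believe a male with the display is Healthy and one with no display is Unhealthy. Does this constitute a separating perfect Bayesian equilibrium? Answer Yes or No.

No

Under these beliefs, the display earns mating payoff 18 and no display earns mating payoff 9.
Healthy: the display nets 18 − 4 = 14; no display nets 9. Healthy prefers the display.
Unhealthy: the display nets 18 − 6 = 12; no display nets 9. Unhealthy would deviate to the display.
Unhealthy has a profitable deviation, so the profile is not an equilibrium.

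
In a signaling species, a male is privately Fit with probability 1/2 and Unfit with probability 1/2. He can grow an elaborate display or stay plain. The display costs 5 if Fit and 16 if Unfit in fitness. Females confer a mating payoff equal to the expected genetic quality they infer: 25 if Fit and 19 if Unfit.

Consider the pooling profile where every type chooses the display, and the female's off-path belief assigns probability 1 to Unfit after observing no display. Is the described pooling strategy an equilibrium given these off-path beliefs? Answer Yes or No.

No

On path, the female holds the prior and pays 1/2·25 + 1/2·19 = 22. Off path (no display), believing Unfit, it pays 19.
Fit: the display nets 22 − 5 = 17; no display nets 19. Fit would deviate.
Unfit: the display nets 22 − 16 = 6; no display nets 19. Unfit would deviate.
A type deviates, so pooling fails.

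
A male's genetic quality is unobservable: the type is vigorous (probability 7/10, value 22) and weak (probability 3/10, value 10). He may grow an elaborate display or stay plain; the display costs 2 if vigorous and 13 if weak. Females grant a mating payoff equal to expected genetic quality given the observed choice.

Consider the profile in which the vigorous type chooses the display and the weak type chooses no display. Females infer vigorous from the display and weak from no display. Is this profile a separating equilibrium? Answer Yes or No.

Yes

Under these beliefs, the display earns mating payoff 22 and no display earns mating payoff 10.
vigorous: the display nets 22 − 2 = 20; no display nets 10. vigorous prefers the display.
weak: the display nets 22 − 13 = 9; no display nets 10. weak prefers no display.
Neither type deviates, so the separating profile is an equilibrium.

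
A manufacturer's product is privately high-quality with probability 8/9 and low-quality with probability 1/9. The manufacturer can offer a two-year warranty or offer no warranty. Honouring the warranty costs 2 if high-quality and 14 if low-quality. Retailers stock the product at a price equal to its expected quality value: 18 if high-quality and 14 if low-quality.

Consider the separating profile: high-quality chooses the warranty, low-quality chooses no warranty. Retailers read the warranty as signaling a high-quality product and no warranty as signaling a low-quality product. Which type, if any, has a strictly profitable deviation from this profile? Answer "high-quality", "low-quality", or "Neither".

Neither

The warranty pays 18; no warranty pays 14.
high-quality: assigned the warranty, nets 18 − 2 = 16; deviating to no warranty nets 14.
low-quality: assigned no warranty, nets 14; deviating to the warranty nets 18 − 14 = 4.
Both types strictly prefer their assigned action; no profitable deviation.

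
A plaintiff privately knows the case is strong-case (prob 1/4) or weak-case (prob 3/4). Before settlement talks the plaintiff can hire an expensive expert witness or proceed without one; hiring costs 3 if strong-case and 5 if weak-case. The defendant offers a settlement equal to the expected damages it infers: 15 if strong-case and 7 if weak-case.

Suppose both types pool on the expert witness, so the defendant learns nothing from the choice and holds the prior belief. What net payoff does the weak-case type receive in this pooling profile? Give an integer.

4

Pooled settlement = 1/4·15 + 3/4·7 = 9.
weak-case pays cost 5 for the expert witness, so net payoff = 9 − 5 = 4.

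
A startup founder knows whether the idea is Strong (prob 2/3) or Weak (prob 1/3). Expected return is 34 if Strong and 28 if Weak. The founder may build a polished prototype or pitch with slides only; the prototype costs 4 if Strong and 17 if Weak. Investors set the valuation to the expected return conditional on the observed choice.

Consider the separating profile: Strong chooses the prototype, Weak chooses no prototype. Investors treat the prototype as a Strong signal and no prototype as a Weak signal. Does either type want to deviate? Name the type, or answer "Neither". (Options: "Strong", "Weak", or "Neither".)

The prototype pays 34; no prototype pays 28.
Strong: assigned the prototype, nets 34 − 4 = 30; deviating to no prototype nets 28.
Weak: assigned no prototype, nets 28; deviating to the prototype nets 34 − 17 = 17.
Both types strictly prefer their assigned action; no profitable deviation.

Neither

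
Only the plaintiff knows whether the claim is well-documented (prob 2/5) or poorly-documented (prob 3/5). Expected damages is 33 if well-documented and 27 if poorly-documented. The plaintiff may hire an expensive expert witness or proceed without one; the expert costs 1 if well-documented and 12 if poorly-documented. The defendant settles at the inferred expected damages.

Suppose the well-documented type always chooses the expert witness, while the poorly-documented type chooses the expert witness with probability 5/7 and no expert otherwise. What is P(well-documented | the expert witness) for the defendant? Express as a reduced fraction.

P(the expert witness) = (2/5)·1 + (3/5)·(5/7) = 29/35.
By Bayes' rule, P(well-documented | the expert witness) = (2/5) / (29/35) = 14/29.

14/29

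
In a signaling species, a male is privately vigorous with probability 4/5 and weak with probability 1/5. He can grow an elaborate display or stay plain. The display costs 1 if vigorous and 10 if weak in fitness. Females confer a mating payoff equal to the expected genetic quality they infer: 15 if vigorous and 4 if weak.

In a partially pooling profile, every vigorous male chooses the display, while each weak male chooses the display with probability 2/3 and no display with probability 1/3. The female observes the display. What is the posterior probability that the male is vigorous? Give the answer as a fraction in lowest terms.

P(the display) = (4/5)·1 + (1/5)·(2/3) = 14/15.
By Bayes' rule, P(vigorous | the display) = (4/5) / (14/15) = 6/7.

6/7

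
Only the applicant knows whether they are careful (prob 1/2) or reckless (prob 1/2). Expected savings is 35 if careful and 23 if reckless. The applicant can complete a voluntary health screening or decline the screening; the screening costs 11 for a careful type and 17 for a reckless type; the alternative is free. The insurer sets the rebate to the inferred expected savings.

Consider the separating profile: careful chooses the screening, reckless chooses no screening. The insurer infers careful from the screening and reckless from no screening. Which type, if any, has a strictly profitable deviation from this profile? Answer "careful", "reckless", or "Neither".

Neither

The screening pays 35; no screening pays 23.
careful: assigned the screening, nets 35 − 11 = 24; deviating to no screening nets 23.
reckless: assigned no screening, nets 23; deviating to the screening nets 35 − 17 = 18.
Both types strictly prefer their assigned action; no profitable deviation.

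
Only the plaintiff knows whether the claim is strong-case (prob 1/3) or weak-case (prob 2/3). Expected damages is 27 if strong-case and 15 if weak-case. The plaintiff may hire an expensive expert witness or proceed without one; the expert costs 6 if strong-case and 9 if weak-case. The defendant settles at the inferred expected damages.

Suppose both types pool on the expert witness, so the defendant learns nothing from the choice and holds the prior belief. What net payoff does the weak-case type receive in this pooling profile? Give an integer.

10

Pooled settlement = 1/3·27 + 2/3·15 = 19.
weak-case pays cost 9 for the expert witness, so net payoff = 19 − 9 = 10.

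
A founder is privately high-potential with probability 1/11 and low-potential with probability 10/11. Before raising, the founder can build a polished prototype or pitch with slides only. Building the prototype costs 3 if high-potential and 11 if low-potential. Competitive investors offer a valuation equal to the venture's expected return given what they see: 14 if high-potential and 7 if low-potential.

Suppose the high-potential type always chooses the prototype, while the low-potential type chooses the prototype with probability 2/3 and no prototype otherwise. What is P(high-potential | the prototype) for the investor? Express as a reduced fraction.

P(the prototype) = (1/11)·1 + (10/11)·(2/3) = 23/33.
By Bayes' rule, P(high-potential | the prototype) = (1/11) / (23/33) = 3/23.

3/23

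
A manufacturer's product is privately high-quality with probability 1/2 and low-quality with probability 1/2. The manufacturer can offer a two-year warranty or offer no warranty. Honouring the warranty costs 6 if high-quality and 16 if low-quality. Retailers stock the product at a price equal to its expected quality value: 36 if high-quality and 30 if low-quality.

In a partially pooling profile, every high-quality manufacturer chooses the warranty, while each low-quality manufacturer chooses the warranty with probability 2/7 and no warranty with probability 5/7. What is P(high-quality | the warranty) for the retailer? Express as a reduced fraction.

7/9

P(the warranty) = (1/2)·1 + (1/2)·(2/7) = 9/14.
By Bayes' rule, P(high-quality | the warranty) = (1/2) / (9/14) = 7/9.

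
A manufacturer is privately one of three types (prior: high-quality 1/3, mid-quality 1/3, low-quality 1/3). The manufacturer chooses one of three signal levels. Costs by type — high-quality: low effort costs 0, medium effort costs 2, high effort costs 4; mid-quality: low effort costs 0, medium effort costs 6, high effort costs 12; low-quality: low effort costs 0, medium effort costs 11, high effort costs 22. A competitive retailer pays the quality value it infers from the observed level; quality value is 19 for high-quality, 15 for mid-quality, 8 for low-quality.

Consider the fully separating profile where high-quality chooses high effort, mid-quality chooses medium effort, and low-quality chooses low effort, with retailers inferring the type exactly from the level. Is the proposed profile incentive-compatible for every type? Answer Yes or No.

Separating prices: high effort → 19, medium effort → 15, low effort → 8.
high-quality (assigned high effort): low effort: 8 − 0 = 8; medium effort: 15 − 2 = 13; high effort: 19 − 4 = 15. high-quality stays.
mid-quality (assigned medium effort): low effort: 8 − 0 = 8; medium effort: 15 − 6 = 9; high effort: 19 − 12 = 7. mid-quality stays.
low-quality (assigned low effort): low effort: 8 − 0 = 8; medium effort: 15 − 11 = 4; high effort: 19 − 22 = -3. low-quality stays.
Every type prefers its assigned level; separation holds.

Yes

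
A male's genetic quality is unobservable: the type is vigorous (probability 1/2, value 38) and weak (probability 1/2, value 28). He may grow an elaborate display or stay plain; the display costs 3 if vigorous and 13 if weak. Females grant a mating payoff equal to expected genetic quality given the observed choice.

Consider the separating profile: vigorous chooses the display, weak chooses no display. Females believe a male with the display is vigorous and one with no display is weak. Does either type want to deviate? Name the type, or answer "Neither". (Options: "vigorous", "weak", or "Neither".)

Neither

The display pays 38; no display pays 28.
vigorous: assigned the display, nets 38 − 3 = 35; deviating to no display nets 28.
weak: assigned no display, nets 28; deviating to the display nets 38 − 13 = 25.
Both types strictly prefer their assigned action; no profitable deviation.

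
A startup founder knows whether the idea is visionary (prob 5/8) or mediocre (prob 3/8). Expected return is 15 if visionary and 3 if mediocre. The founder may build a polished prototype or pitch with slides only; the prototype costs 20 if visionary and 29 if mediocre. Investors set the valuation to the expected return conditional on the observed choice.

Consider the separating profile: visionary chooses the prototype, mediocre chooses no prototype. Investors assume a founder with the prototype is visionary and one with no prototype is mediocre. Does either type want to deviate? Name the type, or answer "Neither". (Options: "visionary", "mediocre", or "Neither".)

visionary

The prototype pays 15; no prototype pays 3.
visionary: assigned the prototype, nets 15 − 20 = -5; deviating to no prototype nets 3.
mediocre: assigned no prototype, nets 3; deviating to the prototype nets 15 − 29 = -14.
The visionary type gains 8 by deviating.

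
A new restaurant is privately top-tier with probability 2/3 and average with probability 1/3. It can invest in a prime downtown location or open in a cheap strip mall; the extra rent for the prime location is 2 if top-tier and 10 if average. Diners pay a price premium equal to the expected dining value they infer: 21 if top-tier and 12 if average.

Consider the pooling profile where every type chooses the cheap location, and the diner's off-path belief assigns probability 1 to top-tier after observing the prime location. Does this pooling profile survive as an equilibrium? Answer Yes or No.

On path, the diner holds the prior and pays 2/3·21 + 1/3·12 = 18. Off path (the prime location), believing top-tier, it pays 21.
top-tier: the cheap location nets 18; the prime location nets 21 − 2 = 19. top-tier would deviate.
average: the cheap location nets 18; the prime location nets 21 − 10 = 11. average stays.
A type deviates, so pooling fails.

No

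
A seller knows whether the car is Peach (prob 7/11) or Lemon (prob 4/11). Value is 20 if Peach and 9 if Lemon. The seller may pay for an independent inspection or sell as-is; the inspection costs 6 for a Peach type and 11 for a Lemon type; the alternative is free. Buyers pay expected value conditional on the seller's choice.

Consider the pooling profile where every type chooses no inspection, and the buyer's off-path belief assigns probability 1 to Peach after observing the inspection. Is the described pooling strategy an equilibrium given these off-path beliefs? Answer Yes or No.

Yes

On path, the buyer holds the prior and pays 7/11·20 + 4/11·9 = 16. Off path (the inspection), believing Peach, it pays 20.
Peach: no inspection nets 16; the inspection nets 20 − 6 = 14. Peach stays.
Lemon: no inspection nets 16; the inspection nets 20 − 11 = 9. Lemon stays.
No type deviates, so pooling is sustained.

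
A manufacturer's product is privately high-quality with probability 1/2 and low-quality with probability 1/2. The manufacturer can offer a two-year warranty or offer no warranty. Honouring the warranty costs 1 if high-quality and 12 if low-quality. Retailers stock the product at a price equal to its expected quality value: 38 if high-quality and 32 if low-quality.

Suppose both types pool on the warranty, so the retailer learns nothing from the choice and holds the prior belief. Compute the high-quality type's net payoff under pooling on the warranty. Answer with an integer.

34

Pooled price = 1/2·38 + 1/2·32 = 35.
high-quality pays cost 1 for the warranty, so net payoff = 35 − 1 = 34.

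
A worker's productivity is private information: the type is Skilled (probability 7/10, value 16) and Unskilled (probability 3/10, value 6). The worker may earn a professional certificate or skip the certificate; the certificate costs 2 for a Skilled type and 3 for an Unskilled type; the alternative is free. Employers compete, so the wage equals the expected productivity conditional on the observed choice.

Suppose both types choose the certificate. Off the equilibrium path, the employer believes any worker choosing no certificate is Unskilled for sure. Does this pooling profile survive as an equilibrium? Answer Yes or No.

Yes

On path, the employer holds the prior and pays 7/10·16 + 3/10·6 = 13. Off path (no certificate), believing Unskilled, it pays 6.
Skilled: the certificate nets 13 − 2 = 11; no certificate nets 6. Skilled stays.
Unskilled: the certificate nets 13 − 3 = 10; no certificate nets 6. Unskilled stays.
No type deviates, so pooling is sustained.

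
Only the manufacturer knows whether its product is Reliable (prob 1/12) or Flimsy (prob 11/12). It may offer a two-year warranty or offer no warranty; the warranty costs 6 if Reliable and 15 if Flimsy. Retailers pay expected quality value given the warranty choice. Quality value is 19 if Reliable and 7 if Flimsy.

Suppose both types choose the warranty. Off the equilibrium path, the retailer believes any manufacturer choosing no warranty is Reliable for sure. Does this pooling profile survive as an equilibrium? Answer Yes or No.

No

On path, the retailer holds the prior and pays 1/12·19 + 11/12·7 = 8. Off path (no warranty), believing Reliable, it pays 19.
Reliable: the warranty nets 8 − 6 = 2; no warranty nets 19. Reliable would deviate.
Flimsy: the warranty nets 8 − 15 = -7; no warranty nets 19. Flimsy would deviate.
A type deviates, so pooling fails.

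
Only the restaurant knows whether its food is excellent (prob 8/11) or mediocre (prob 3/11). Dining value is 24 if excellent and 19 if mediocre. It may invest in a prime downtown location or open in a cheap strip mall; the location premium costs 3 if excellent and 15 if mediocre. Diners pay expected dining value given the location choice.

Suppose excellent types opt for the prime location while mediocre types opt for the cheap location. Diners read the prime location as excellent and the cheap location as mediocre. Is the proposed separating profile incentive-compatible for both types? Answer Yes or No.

Yes

Under these beliefs, the prime location earns price premium 24 and the cheap location earns price premium 19.
excellent: the prime location nets 24 − 3 = 21; the cheap location nets 19. excellent prefers the prime location.
mediocre: the prime location nets 24 − 15 = 9; the cheap location nets 19. mediocre prefers the cheap location.
Neither type deviates, so the separating profile is an equilibrium.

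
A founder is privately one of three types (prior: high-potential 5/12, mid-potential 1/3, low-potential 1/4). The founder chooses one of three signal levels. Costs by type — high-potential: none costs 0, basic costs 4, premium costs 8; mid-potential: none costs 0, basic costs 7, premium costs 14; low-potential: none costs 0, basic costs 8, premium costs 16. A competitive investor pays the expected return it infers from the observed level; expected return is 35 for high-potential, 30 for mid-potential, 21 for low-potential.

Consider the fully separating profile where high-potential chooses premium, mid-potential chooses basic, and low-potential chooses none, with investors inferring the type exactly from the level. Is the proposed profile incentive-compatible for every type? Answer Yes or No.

Separating valuations: premium → 35, basic → 30, none → 21.
high-potential (assigned premium): none: 21 − 0 = 21; basic: 30 − 4 = 26; premium: 35 − 8 = 27. high-potential stays.
mid-potential (assigned basic): none: 21 − 0 = 21; basic: 30 − 7 = 23; premium: 35 − 14 = 21. mid-potential stays.
low-potential (assigned none): none: 21 − 0 = 21; basic: 30 − 8 = 22; premium: 35 − 16 = 19. low-potential prefers basic.
At least one type deviates; the separating profile fails.

No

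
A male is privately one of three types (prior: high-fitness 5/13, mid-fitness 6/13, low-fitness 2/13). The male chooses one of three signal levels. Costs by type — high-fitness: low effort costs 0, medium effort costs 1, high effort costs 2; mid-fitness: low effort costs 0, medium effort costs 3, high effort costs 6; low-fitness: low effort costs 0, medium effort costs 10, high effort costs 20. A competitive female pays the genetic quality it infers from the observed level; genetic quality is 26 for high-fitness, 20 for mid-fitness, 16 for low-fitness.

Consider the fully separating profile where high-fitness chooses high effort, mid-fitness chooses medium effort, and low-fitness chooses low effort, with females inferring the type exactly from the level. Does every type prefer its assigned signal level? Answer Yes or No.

Separating mating payoffs: high effort → 26, medium effort → 20, low effort → 16.
high-fitness (assigned high effort): low effort: 16 − 0 = 16; medium effort: 20 − 1 = 19; high effort: 26 − 2 = 24. high-fitness stays.
mid-fitness (assigned medium effort): low effort: 16 − 0 = 16; medium effort: 20 − 3 = 17; high effort: 26 − 6 = 20. mid-fitness prefers high effort.
low-fitness (assigned low effort): low effort: 16 − 0 = 16; medium effort: 20 − 10 = 10; high effort: 26 − 20 = 6. low-fitness stays.
At least one type deviates; the separating profile fails.

No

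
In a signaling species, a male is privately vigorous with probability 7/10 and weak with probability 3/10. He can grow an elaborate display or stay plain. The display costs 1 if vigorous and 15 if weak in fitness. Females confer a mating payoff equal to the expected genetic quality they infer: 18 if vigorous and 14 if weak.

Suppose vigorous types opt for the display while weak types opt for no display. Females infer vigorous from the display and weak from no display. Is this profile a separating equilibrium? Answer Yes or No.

Under these beliefs, the display earns mating payoff 18 and no display earns mating payoff 14.
vigorous: the display nets 18 − 1 = 17; no display nets 14. vigorous prefers the display.
weak: the display nets 18 − 15 = 3; no display nets 14. weak prefers no display.
Neither type deviates, so the separating profile is an equilibrium.

Yes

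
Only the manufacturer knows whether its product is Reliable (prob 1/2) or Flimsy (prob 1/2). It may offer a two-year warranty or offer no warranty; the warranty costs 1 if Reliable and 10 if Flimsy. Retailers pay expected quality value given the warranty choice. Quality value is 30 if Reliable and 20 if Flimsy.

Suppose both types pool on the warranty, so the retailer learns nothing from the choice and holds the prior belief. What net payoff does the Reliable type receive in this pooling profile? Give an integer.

24

Pooled price = 1/2·30 + 1/2·20 = 25.
Reliable pays cost 1 for the warranty, so net payoff = 25 − 1 = 24.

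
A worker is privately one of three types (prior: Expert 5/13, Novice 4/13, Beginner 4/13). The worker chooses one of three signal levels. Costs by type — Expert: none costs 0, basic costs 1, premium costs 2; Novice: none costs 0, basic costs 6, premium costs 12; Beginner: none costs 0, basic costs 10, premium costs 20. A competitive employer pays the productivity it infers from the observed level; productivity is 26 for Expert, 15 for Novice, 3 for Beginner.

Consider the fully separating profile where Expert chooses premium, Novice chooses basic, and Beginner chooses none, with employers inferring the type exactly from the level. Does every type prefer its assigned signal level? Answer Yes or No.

Separating wages: premium → 26, basic → 15, none → 3.
Expert (assigned premium): none: 3 − 0 = 3; basic: 15 − 1 = 14; premium: 26 − 2 = 24. Expert stays.
Novice (assigned basic): none: 3 − 0 = 3; basic: 15 − 6 = 9; premium: 26 − 12 = 14. Novice prefers premium.
Beginner (assigned none): none: 3 − 0 = 3; basic: 15 − 10 = 5; premium: 26 − 20 = 6. Beginner prefers premium.
At least one type deviates; the separating profile fails.

No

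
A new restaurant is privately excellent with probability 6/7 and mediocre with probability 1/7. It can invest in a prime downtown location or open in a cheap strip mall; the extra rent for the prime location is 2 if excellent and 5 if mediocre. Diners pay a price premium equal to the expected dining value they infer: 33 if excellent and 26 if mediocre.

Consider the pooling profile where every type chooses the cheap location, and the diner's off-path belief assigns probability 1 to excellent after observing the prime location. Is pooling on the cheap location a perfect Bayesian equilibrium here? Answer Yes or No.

On path, the diner holds the prior and pays 6/7·33 + 1/7·26 = 32. Off path (the prime location), believing excellent, it pays 33.
excellent: the cheap location nets 32; the prime location nets 33 − 2 = 31. excellent stays.
mediocre: the cheap location nets 32; the prime location nets 33 − 5 = 28. mediocre stays.
No type deviates, so pooling is sustained.

Yes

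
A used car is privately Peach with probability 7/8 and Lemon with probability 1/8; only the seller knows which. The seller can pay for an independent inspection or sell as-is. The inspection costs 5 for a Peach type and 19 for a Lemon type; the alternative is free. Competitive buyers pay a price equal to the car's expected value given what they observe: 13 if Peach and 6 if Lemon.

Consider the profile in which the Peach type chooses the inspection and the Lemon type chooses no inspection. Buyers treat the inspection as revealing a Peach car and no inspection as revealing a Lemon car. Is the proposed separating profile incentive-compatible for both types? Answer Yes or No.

Yes

Under these beliefs, the inspection earns price 13 and no inspection earns price 6.
Peach: the inspection nets 13 − 5 = 8; no inspection nets 6. Peach prefers the inspection.
Lemon: the inspection nets 13 − 19 = -6; no inspection nets 6. Lemon prefers no inspection.
Neither type deviates, so the separating profile is an equilibrium.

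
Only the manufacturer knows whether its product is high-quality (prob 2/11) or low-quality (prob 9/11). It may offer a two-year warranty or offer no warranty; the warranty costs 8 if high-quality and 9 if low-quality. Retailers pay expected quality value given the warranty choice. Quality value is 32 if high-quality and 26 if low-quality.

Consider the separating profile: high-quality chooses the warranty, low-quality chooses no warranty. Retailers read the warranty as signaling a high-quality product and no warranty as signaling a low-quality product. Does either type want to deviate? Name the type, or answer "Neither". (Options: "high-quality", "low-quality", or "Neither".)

high-quality

The warranty pays 32; no warranty pays 26.
high-quality: assigned the warranty, nets 32 − 8 = 24; deviating to no warranty nets 26.
low-quality: assigned no warranty, nets 26; deviating to the warranty nets 32 − 9 = 23.
The high-quality type gains 2 by deviating.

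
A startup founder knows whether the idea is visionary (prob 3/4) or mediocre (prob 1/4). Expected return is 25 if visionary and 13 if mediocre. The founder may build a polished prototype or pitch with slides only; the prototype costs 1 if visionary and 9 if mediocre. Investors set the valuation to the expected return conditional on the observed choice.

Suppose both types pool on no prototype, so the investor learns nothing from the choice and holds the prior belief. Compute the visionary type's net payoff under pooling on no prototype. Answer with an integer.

Pooled valuation = 3/4·25 + 1/4·13 = 22.
visionary pays no cost for no prototype, so net payoff = 22.

22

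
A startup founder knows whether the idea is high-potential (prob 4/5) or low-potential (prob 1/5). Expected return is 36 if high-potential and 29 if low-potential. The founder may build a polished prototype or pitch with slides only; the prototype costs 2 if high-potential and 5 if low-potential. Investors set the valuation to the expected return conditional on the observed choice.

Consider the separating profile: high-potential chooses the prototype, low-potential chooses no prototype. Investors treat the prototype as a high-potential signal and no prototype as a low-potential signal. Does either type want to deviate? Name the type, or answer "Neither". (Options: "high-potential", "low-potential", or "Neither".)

The prototype pays 36; no prototype pays 29.
high-potential: assigned the prototype, nets 36 − 2 = 34; deviating to no prototype nets 29.
low-potential: assigned no prototype, nets 29; deviating to the prototype nets 36 − 5 = 31.
The low-potential type gains 2 by deviating.

low-potential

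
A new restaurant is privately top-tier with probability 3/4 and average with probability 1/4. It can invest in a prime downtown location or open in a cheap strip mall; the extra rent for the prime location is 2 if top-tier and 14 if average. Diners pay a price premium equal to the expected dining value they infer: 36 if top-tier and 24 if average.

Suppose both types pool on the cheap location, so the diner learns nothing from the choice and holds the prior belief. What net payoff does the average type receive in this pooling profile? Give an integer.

33

Pooled price premium = 3/4·36 + 1/4·24 = 33.
average pays no cost for the cheap location, so net payoff = 33.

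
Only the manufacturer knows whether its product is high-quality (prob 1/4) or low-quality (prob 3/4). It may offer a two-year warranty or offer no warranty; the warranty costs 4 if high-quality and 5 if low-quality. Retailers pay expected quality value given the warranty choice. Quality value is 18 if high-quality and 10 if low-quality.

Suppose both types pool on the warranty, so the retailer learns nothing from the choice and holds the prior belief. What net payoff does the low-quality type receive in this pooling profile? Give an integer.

7

Pooled price = 1/4·18 + 3/4·10 = 12.
low-quality pays cost 5 for the warranty, so net payoff = 12 − 5 = 7.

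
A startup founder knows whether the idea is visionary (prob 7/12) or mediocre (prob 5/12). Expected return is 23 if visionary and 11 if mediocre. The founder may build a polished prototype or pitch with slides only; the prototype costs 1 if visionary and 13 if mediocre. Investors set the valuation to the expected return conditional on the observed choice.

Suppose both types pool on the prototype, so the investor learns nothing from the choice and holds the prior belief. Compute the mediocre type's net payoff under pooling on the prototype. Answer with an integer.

5

Pooled valuation = 7/12·23 + 5/12·11 = 18.
mediocre pays cost 13 for the prototype, so net payoff = 18 − 13 = 5.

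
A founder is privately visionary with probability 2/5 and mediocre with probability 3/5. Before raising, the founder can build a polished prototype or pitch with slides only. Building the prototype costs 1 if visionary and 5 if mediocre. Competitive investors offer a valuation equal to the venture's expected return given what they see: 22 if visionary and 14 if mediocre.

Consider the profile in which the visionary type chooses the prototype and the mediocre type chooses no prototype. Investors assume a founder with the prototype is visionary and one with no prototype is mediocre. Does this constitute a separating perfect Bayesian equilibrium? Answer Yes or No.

No

Under these beliefs, the prototype earns valuation 22 and no prototype earns valuation 14.
visionary: the prototype nets 22 − 1 = 21; no prototype nets 14. visionary prefers the prototype.
mediocre: the prototype nets 22 − 5 = 17; no prototype nets 14. mediocre would deviate to the prototype.
mediocre has a profitable deviation, so the profile is not an equilibrium.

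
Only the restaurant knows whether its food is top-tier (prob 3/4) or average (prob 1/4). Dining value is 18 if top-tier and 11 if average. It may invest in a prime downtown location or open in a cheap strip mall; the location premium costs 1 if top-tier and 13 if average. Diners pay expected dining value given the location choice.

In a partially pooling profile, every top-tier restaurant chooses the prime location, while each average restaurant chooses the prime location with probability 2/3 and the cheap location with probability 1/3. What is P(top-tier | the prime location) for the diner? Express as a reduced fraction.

P(the prime location) = (3/4)·1 + (1/4)·(2/3) = 11/12.
By Bayes' rule, P(top-tier | the prime location) = (3/4) / (11/12) = 9/11.

9/11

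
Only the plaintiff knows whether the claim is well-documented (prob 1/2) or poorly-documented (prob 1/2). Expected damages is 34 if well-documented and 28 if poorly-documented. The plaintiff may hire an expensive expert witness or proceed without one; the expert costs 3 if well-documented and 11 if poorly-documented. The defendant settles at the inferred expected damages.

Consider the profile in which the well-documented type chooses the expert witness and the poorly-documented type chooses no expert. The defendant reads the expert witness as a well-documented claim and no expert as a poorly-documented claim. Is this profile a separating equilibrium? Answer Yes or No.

Yes

Under these beliefs, the expert witness earns settlement 34 and no expert earns settlement 28.
well-documented: the expert witness nets 34 − 3 = 31; no expert nets 28. well-documented prefers the expert witness.
poorly-documented: the expert witness nets 34 − 11 = 23; no expert nets 28. poorly-documented prefers no expert.
Neither type deviates, so the separating profile is an equilibrium.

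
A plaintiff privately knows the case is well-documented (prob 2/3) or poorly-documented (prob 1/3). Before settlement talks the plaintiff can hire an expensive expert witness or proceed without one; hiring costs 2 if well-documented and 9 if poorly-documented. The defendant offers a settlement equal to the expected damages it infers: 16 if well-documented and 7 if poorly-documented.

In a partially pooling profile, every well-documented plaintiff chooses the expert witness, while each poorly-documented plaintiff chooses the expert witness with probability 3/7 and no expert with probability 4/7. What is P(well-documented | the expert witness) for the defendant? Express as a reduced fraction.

P(the expert witness) = (2/3)·1 + (1/3)·(3/7) = 17/21.
By Bayes' rule, P(well-documented | the expert witness) = (2/3) / (17/21) = 14/17.

14/17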